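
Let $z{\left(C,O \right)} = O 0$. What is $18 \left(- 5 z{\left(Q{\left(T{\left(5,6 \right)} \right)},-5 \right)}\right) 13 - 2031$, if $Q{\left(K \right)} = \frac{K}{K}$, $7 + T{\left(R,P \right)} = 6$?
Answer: $-2031$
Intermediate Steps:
$T{\left(R,P \right)} = -1$ ($T{\left(R,P \right)} = -7 + 6 = -1$)
$Q{\left(K \right)} = 1$
$z{\left(C,O \right)} = 0$
$18 \left(- 5 z{\left(Q{\left(T{\left(5,6 \right)} \right)},-5 \right)}\right) 13 - 2031 = 18 \left(\left(-5\right) 0\right) 13 - 2031 = 18 \cdot 0 \cdot 13 - 2031 = 0 \cdot 13 - 2031 = 0 - 2031 = -2031$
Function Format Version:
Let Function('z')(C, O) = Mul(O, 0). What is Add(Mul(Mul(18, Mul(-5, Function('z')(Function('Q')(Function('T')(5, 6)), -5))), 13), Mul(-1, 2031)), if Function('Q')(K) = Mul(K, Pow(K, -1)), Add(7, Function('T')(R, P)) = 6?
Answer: -2031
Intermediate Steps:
Function('T')(R, P) = -1 (Function('T')(R, P) = Add(-7, 6) = -1)
Function('Q')(K) = 1
Function('z')(C, O) = 0
Add(Mul(Mul(18, Mul(-5, Function('z')(Function('Q')(Function('T')(5, 6)), -5))), 13), Mul(-1, 2031)) = Add(Mul(Mul(18, Mul(-5, 0)), 13), Mul(-1, 2031)) = Add(Mul(Mul(18, 0), 13), -2031) = Add(Mul(0, 13), -2031) = Add(0, -2031) = -2031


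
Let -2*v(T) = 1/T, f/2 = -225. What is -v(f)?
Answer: -1/900 ≈ -0.0011111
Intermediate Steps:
f = -450 (f = 2*(-225) = -450)
v(T) = -1/(2*T)
-v(f) = -(-1)/(2*(-450)) = -(-1)*(-1)/(2*450) = -1*1/900 = -1/900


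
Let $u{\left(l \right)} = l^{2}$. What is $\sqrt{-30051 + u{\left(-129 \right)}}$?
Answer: $3 i \sqrt{1490} \approx 115.8 i$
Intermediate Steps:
$\sqrt{-30051 + u{\left(-129 \right)}} = \sqrt{-30051 + \left(-129\right)^{2}} = \sqrt{-30051 + 16641} = \sqrt{-13410} = 3 i \sqrt{1490}$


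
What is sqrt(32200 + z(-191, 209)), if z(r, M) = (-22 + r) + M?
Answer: 2*sqrt(8049) ≈ 179.43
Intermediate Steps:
z(r, M) = -22 + M + r
sqrt(32200 + z(-191, 209)) = sqrt(32200 + (-22 + 209 - 191)) = sqrt(32200 - 4) = sqrt(32196) = 2*sqrt(8049)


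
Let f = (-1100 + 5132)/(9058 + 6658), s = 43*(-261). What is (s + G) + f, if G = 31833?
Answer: 80977698/3929 ≈ 20610.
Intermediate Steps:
s = -11223
f = 1008/3929 (f = 4032/15716 = 4032*(1/15716) = 1008/3929 ≈ 0.25655)
(s + G) + f = (-11223 + 31833) + 1008/3929 = 20610 + 1008/3929 = 80977698/3929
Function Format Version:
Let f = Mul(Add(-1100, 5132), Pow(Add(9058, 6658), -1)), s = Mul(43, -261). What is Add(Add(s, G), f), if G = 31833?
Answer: Rational(80977698, 3929) ≈ 20610.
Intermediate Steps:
s = -11223
f = Rational(1008, 3929) (f = Mul(4032, Pow(15716, -1)) = Mul(4032, Rational(1, 15716)) = Rational(1008, 3929) ≈ 0.25655)
Add(Add(s, G), f) = Add(Add(-11223, 31833), Rational(1008, 3929)) = Add(20610, Rational(1008, 3929)) = Rational(80977698, 3929)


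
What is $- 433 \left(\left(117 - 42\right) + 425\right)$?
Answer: $-216500$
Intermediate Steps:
$- 433 \left(\left(117 - 42\right) + 425\right) = - 433 \left(75 + 425\right) = \left(-433\right) 500 = -216500$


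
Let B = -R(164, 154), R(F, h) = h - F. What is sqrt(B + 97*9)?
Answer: sqrt(883) ≈ 29.715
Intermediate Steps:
B = 10 (B = -(154 - 1*164) = -(154 - 164) = -1*(-10) = 10)
sqrt(B + 97*9) = sqrt(10 + 97*9) = sqrt(10 + 873) = sqrt(883)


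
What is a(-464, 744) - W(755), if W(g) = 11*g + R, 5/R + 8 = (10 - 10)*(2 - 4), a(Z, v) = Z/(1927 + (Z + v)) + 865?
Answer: -131353317/17656 ≈ -7439.6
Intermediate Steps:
a(Z, v) = 865 + Z/(1927 + Z + v) (a(Z, v) = Z/(1927 + Z + v) + 865 = 865 + Z/(1927 + Z + v))
R = -5/8 (R = 5/(-8 + (10 - 10)*(2 - 4)) = 5/(-8 + 0*(-2)) = 5/(-8 + 0) = 5/(-8) = 5*(-⅛) = -5/8 ≈ -0.62500)
W(g) = -5/8 + 11*g (W(g) = 11*g - 5/8 = -5/8 + 11*g)
a(-464, 744) - W(755) = (1666855 + 865*744 + 866*(-464))/(1927 - 464 + 744) - (-5/8 + 11*755) = (1666855 + 643560 - 401824)/2207 - (-5/8 + 8305) = (1/2207)*1908591 - 1*66435/8 = 1908591/2207 - 66435/8 = -131353317/17656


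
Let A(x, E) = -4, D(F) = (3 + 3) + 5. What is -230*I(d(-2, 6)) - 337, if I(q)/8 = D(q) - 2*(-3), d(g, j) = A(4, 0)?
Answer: -31617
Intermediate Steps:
D(F) = 11 (D(F) = 6 + 5 = 11)
d(g, j) = -4
I(q) = 136 (I(q) = 8*(11 - 2*(-3)) = 8*(11 + 6) = 8*17 = 136)
-230*I(d(-2, 6)) - 337 = -230*136 - 337 = -31280 - 337 = -31617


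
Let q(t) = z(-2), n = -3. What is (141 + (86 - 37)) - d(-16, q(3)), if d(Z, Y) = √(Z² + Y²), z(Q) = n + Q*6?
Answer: 190 - √481 ≈ 168.07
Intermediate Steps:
z(Q) = -3 + 6*Q (z(Q) = -3 + Q*6 = -3 + 6*Q)
q(t) = -15 (q(t) = -3 + 6*(-2) = -3 - 12 = -15)
d(Z, Y) = √(Y² + Z²)
(141 + (86 - 37)) - d(-16, q(3)) = (141 + (86 - 37)) - √((-15)² + (-16)²) = (141 + 49) - √(225 + 256) = 190 - √481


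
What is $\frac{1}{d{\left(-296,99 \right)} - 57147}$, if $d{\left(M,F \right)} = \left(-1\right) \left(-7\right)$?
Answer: $- \frac{1}{57140} \approx -1.7501 \cdot 10^{-5}$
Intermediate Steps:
$d{\left(M,F \right)} = 7$
$\frac{1}{d{\left(-296,99 \right)} - 57147} = \frac{1}{7 - 57147} = \frac{1}{-57140} = - \frac{1}{57140}$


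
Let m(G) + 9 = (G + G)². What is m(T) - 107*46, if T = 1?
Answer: -4927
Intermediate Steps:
m(G) = -9 + 4*G² (m(G) = -9 + (G + G)² = -9 + (2*G)² = -9 + 4*G²)
m(T) - 107*46 = (-9 + 4*1²) - 107*46 = (-9 + 4*1) - 4922 = (-9 + 4) - 4922 = -5 - 4922 = -4927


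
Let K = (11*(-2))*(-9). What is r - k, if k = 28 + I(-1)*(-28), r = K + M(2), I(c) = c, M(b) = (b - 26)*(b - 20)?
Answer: 574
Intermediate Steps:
K = 198 (K = -22*(-9) = 198)
M(b) = (-26 + b)*(-20 + b)
r = 630 (r = 198 + (520 + 2² - 46*2) = 198 + (520 + 4 - 92) = 198 + 432 = 630)
k = 56 (k = 28 - 1*(-28) = 28 + 28 = 56)
r - k = 630 - 1*56 = 630 - 56 = 574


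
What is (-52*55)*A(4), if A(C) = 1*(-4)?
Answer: 11440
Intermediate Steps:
A(C) = -4
(-52*55)*A(4) = -52*55*(-4) = -2860*(-4) = 11440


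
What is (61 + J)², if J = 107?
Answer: 28224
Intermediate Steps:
(61 + J)² = (61 + 107)² = 168² = 28224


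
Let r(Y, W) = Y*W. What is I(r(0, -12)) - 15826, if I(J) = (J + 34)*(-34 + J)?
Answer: -16982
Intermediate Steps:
r(Y, W) = W*Y
I(J) = (-34 + J)*(34 + J) (I(J) = (34 + J)*(-34 + J) = (-34 + J)*(34 + J))
I(r(0, -12)) - 15826 = (-1156 + (-12*0)²) - 15826 = (-1156 + 0²) - 15826 = (-1156 + 0) - 15826 = -1156 - 15826 = -16982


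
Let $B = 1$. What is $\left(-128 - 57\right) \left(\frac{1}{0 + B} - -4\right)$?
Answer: $-925$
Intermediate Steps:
$\left(-128 - 57\right) \left(\frac{1}{0 + B} - -4\right) = \left(-128 - 57\right) \left(\frac{1}{0 + 1} - -4\right) = - 185 \left(1^{-1} + 4\right) = - 185 \left(1 + 4\right) = \left(-185\right) 5 = -925$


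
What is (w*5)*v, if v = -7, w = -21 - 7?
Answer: 980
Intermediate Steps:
w = -28
(w*5)*v = -28*5*(-7) = -140*(-7) = 980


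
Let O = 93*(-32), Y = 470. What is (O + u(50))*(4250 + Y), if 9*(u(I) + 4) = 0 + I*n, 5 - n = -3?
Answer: -124702400/9 ≈ -1.3856e+7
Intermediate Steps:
n = 8 (n = 5 - 1*(-3) = 5 + 3 = 8)
u(I) = -4 + 8*I/9 (u(I) = -4 + (0 + I*8)/9 = -4 + (0 + 8*I)/9 = -4 + (8*I)/9 = -4 + 8*I/9)
O = -2976
(O + u(50))*(4250 + Y) = (-2976 + (-4 + (8/9)*50))*(4250 + 470) = (-2976 + (-4 + 400/9))*4720 = (-2976 + 364/9)*4720 = -26420/9*4720 = -124702400/9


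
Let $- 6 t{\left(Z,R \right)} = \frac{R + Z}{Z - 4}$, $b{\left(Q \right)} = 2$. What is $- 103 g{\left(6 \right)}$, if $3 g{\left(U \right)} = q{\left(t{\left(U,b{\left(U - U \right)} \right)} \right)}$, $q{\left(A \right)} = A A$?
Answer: $- \frac{412}{27} \approx -15.259$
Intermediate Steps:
$t{\left(Z,R \right)} = - \frac{R + Z}{6 \left(-4 + Z\right)}$ ($t{\left(Z,R \right)} = - \frac{\left(R + Z\right) \frac{1}{Z - 4}}{6} = - \frac{\left(R + Z\right) \frac{1}{-4 + Z}}{6} = - \frac{\frac{1}{-4 + Z} \left(R + Z\right)}{6} = - \frac{R + Z}{6 \left(-4 + Z\right)}$)
$q{\left(A \right)} = A^{2}$
$g{\left(U \right)} = \frac{\left(-2 - U\right)^{2}}{108 \left(-4 + U\right)^{2}}$ ($g{\left(U \right)} = \frac{\left(\frac{\left(-1\right) 2 - U}{6 \left(-4 + U\right)}\right)^{2}}{3} = \frac{\left(\frac{-2 - U}{6 \left(-4 + U\right)}\right)^{2}}{3} = \frac{\frac{1}{36} \frac{1}{\left(-4 + U\right)^{2}} \left(-2 - U\right)^{2}}{3} = \frac{\left(-2 - U\right)^{2}}{108 \left(-4 + U\right)^{2}}$)
$- 103 g{\left(6 \right)} = - 103 \frac{\left(2 + 6\right)^{2}}{108 \left(-4 + 6\right)^{2}} = - 103 \frac{8^{2}}{108 \cdot 4} = - 103 \cdot \frac{1}{108} \cdot \frac{1}{4} \cdot 64 = \left(-103\right) \frac{4}{27} = - \frac{412}{27}$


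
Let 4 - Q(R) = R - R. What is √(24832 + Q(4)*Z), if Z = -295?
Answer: 18*√73 ≈ 153.79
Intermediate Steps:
Q(R) = 4 (Q(R) = 4 - (R - R) = 4 - 1*0 = 4 + 0 = 4)
√(24832 + Q(4)*Z) = √(24832 + 4*(-295)) = √(24832 - 1180) = √23652 = 18*√73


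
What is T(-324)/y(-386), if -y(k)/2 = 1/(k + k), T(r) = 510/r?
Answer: -16405/27 ≈ -607.59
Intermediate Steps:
y(k) = -1/k (y(k) = -2/(k + k) = -2*1/(2*k) = -1/k)
T(-324)/y(-386) = (510/(-324))/((-1/(-386))) = (510*(-1/324))/((-1*(-1/386))) = -85/(54*1/386) = -85/54*386 = -16405/27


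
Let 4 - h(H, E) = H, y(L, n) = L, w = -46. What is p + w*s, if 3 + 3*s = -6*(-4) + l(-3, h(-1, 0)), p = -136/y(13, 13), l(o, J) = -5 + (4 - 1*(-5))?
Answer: -15358/39 ≈ -393.79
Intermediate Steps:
h(H, E) = 4 - H
l(o, J) = 4 (l(o, J) = -5 + (4 + 5) = -5 + 9 = 4)
p = -136/13 ≈ -10.462
s = 25/3 (s = -1 + (-6*(-4) + 4)/3 = -1 + (24 + 4)/3 = -1 + (1/3)*28 = -1 + 28/3 = 25/3 ≈ 8.3333)
p + w*s = -136/13 - 46*25/3 = -136/13 - 1150/3 = -15358/39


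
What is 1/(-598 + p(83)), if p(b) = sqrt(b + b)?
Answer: -299/178719 - sqrt(166)/357438 ≈ -0.0017091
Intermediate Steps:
p(b) = sqrt(2)*sqrt(b) (p(b) = sqrt(2*b) = sqrt(2)*sqrt(b))
1/(-598 + p(83)) = 1/(-598 + sqrt(2)*sqrt(83)) = 1/(-598 + sqrt(166))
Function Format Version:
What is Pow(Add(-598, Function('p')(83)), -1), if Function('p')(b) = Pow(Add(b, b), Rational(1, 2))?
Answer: Add(Rational(-299, 178719), Mul(Rational(-1, 357438), Pow(166, Rational(1, 2)))) ≈ -0.0017091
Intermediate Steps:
Function('p')(b) = Mul(Pow(2, Rational(1, 2)), Pow(b, Rational(1, 2))) (Function('p')(b) = Pow(Mul(2, b), Rational(1, 2)) = Mul(Pow(2, Rational(1, 2)), Pow(b, Rational(1, 2))))
Pow(Add(-598, Function('p')(83)), -1) = Pow(Add(-598, Mul(Pow(2, Rational(1, 2)), Pow(83, Rational(1, 2)))), -1) = Pow(Add(-598, Pow(166, Rational(1, 2))), -1)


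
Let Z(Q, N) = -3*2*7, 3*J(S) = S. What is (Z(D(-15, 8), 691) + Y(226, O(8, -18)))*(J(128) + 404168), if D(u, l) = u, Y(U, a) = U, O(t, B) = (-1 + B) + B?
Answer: 223124288/3 ≈ 7.4375e+7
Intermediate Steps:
J(S) = S/3
O(t, B) = -1 + 2*B
Z(Q, N) = -42 (Z(Q, N) = -6*7 = -42)
(Z(D(-15, 8), 691) + Y(226, O(8, -18)))*(J(128) + 404168) = (-42 + 226)*((⅓)*128 + 404168) = 184*(128/3 + 404168) = 184*(1212632/3) = 223124288/3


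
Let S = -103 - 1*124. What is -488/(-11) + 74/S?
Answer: 109962/2497 ≈ 44.038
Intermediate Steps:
S = -227 (S = -103 - 124 = -227)
-488/(-11) + 74/S = -488/(-11) + 74/(-227) = -488*(-1/11) + 74*(-1/227) = 488/11 - 74/227 = 109962/2497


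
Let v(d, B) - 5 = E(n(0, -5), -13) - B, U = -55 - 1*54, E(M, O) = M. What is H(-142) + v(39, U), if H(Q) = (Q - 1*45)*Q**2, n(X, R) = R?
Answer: -3770559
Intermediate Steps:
U = -109 (U = -55 - 54 = -109)
v(d, B) = -B (v(d, B) = 5 + (-5 - B) = -B)
H(Q) = Q**2*(-45 + Q) (H(Q) = (Q - 45)*Q**2 = (-45 + Q)*Q**2 = Q**2*(-45 + Q))
H(-142) + v(39, U) = (-142)**2*(-45 - 142) - 1*(-109) = 20164*(-187) + 109 = -3770668 + 109 = -3770559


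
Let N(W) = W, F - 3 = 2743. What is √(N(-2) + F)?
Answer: 14*√14 ≈ 52.383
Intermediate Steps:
F = 2746 (F = 3 + 2743 = 2746)
√(N(-2) + F) = √(-2 + 2746) = √2744 = 14*√14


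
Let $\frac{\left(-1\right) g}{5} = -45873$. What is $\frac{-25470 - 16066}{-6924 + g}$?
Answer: $- \frac{41536}{222441} \approx -0.18673$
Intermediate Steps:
$g = 229365$ ($g = \left(-5\right) \left(-45873\right) = 229365$)
$\frac{-25470 - 16066}{-6924 + g} = \frac{-25470 - 16066}{-6924 + 229365} = - \frac{41536}{222441}$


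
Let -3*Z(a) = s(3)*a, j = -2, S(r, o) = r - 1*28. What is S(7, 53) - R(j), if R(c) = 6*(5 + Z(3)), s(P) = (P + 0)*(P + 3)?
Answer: 57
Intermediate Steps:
S(r, o) = -28 + r (S(r, o) = r - 28 = -28 + r)
s(P) = P*(3 + P)
Z(a) = -6*a (Z(a) = -3*(3 + 3)*a/3 = -3*6*a/3 = -6*a)
R(c) = -78 (R(c) = 6*(5 - 6*3) = 6*(5 - 18) = 6*(-13) = -78)
S(7, 53) - R(j) = (-28 + 7) - 1*(-78) = -21 + 78 = 57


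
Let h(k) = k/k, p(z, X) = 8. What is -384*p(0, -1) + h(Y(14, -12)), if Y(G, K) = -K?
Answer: -3071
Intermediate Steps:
h(k) = 1
-384*p(0, -1) + h(Y(14, -12)) = -384*8 + 1 = -3072 + 1 = -3071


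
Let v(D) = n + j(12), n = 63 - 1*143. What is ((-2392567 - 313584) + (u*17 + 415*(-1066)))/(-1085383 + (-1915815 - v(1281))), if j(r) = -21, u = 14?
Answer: 3148303/3001097 ≈ 1.0491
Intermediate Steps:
n = -80 (n = 63 - 143 = -80)
v(D) = -101 (v(D) = -80 - 21 = -101)
((-2392567 - 313584) + (u*17 + 415*(-1066)))/(-1085383 + (-1915815 - v(1281))) = ((-2392567 - 313584) + (14*17 + 415*(-1066)))/(-1085383 + (-1915815 - 1*(-101))) = (-2706151 + (238 - 442390))/(-1085383 + (-1915815 + 101)) = (-2706151 - 442152)/(-1085383 - 1915714) = -3148303/(-3001097) = -3148303*(-1/3001097) = 3148303/3001097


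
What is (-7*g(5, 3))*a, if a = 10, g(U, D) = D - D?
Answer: 0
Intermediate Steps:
g(U, D) = 0
(-7*g(5, 3))*a = -7*0*10 = 0*10 = 0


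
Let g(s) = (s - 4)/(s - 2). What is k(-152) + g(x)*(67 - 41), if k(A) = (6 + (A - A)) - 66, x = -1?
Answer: -50/3 ≈ -16.667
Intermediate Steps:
g(s) = (-4 + s)/(-2 + s)
k(A) = -60 (k(A) = (6 + 0) - 66 = 6 - 66 = -60)
k(-152) + g(x)*(67 - 41) = -60 + ((-4 - 1)/(-2 - 1))*(67 - 41) = -60 + (-5/(-3))*26 = -60 - ⅓*(-5)*26 = -60 + (5/3)*26 = -60 + 130/3 = -50/3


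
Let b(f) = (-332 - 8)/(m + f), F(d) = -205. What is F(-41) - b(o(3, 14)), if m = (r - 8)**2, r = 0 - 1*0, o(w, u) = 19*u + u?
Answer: -17545/86 ≈ -204.01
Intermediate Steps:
o(w, u) = 20*u
r = 0 (r = 0 + 0 = 0)
m = 64 (m = (0 - 8)**2 = (-8)**2 = 64)
b(f) = -340/(64 + f) (b(f) = (-332 - 8)/(64 + f) = -340/(64 + f))
F(-41) - b(o(3, 14)) = -205 - (-340)/(64 + 20*14) = -205 - (-340)/(64 + 280) = -205 - (-340)/344 = -205 - 1*(-85/86) = -205 + 85/86 = -17545/86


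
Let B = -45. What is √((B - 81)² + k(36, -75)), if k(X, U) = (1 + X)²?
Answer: √17245 ≈ 131.32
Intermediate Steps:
√((B - 81)² + k(36, -75)) = √((-45 - 81)² + (1 + 36)²) = √((-126)² + 37²) = √(15876 + 1369) = √17245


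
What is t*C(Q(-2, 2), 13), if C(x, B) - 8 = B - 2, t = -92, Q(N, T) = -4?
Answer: -1748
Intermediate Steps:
C(x, B) = 6 + B (C(x, B) = 8 + (B - 2) = 8 + (-2 + B) = 6 + B)
t*C(Q(-2, 2), 13) = -92*(6 + 13) = -92*19 = -1748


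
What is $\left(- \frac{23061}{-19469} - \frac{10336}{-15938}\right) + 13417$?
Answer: $\frac{2081911290138}{155148461} \approx 13419.0$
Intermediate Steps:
$\left(- \frac{23061}{-19469} - \frac{10336}{-15938}\right) + 13417 = \left(\left(-23061\right) \left(- \frac{1}{19469}\right) - - \frac{5168}{7969}\right) + 13417 = \left(\frac{23061}{19469} + \frac{5168}{7969}\right) + 13417 = \frac{284388901}{155148461} + 13417 = \frac{2081911290138}{155148461}$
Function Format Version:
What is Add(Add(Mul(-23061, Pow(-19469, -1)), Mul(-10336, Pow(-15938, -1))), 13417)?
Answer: Rational(2081911290138, 155148461) ≈ 13419.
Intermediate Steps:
Add(Add(Mul(-23061, Pow(-19469, -1)), Mul(-10336, Pow(-15938, -1))), 13417) = Add(Add(Mul(-23061, Rational(-1, 19469)), Mul(-10336, Rational(-1, 15938))), 13417) = Add(Add(Rational(23061, 19469), Rational(5168, 7969)), 13417) = Add(Rational(284388901, 155148461), 13417) = Rational(2081911290138, 155148461)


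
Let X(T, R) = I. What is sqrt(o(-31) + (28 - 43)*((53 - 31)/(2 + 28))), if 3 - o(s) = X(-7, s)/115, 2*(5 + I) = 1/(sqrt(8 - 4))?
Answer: I*sqrt(421015)/230 ≈ 2.8211*I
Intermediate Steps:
I = -19/4 (I = -5 + 1/(2*(sqrt(8 - 4))) = -5 + 1/(2*(sqrt(4))) = -5 + (1/2)/2 = -5 + (1/2)*(1/2) = -5 + 1/4 = -19/4 ≈ -4.7500)
X(T, R) = -19/4
o(s) = 1399/460 (o(s) = 3 - (-19)/(4*115) = 3 - 1*(-19/460) = 3 + 19/460 = 1399/460)
sqrt(o(-31) + (28 - 43)*((53 - 31)/(2 + 28))) = sqrt(1399/460 + (28 - 43)*((53 - 31)/(2 + 28))) = sqrt(1399/460 - 330/30) = sqrt(1399/460 - 15*11/15) = sqrt(1399/460 - 11) = sqrt(-3661/460) = I*sqrt(421015)/230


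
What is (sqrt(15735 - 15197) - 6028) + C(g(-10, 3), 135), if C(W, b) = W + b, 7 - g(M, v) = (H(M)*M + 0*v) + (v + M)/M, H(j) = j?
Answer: -59867/10 + sqrt(538) ≈ -5963.5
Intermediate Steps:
g(M, v) = 7 - M**2 - (M + v)/M (g(M, v) = 7 - ((M*M + 0*v) + (v + M)/M) = 7 - ((M**2 + 0) + (M + v)/M) = 7 - (M**2 + (M + v)/M) = 7 + (-M**2 - (M + v)/M) = 7 - M**2 - (M + v)/M)
(sqrt(15735 - 15197) - 6028) + C(g(-10, 3), 135) = (sqrt(15735 - 15197) - 6028) + ((6 - 1*(-10)**2 - 1*3/(-10)) + 135) = (sqrt(538) - 6028) + ((6 - 1*100 - 1*3*(-1/10)) + 135) = (-6028 + sqrt(538)) + ((6 - 100 + 3/10) + 135) = (-6028 + sqrt(538)) + (-937/10 + 135) = (-6028 + sqrt(538)) + 413/10 = -59867/10 + sqrt(538)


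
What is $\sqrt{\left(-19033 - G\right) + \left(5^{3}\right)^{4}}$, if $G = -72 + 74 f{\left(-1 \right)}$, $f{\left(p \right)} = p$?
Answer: $\sqrt{244121738} \approx 15624.0$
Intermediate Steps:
$G = -146$ ($G = -72 + 74 \left(-1\right) = -72 - 74 = -146$)
$\sqrt{\left(-19033 - G\right) + \left(5^{3}\right)^{4}} = \sqrt{\left(-19033 - -146\right) + \left(5^{3}\right)^{4}} = \sqrt{\left(-19033 + 146\right) + 125^{4}} = \sqrt{-18887 + 244140625} = \sqrt{244121738}$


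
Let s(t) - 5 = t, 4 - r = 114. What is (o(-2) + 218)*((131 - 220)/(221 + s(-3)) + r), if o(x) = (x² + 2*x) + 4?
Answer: -5465418/223 ≈ -24509.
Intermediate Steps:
r = -110 (r = 4 - 1*114 = 4 - 114 = -110)
s(t) = 5 + t
o(x) = 4 + x² + 2*x
(o(-2) + 218)*((131 - 220)/(221 + s(-3)) + r) = ((4 + (-2)² + 2*(-2)) + 218)*((131 - 220)/(221 + (5 - 3)) - 110) = ((4 + 4 - 4) + 218)*(-89/(221 + 2) - 110) = (4 + 218)*(-89/223 - 110) = 222*(-89*1/223 - 110) = 222*(-89/223 - 110) = 222*(-24619/223) = -5465418/223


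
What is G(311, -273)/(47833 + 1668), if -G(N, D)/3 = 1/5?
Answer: -3/247505 ≈ -1.2121e-5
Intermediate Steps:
G(N, D) = -⅗ (G(N, D) = -3/5 = -3*⅕ = -⅗)
G(311, -273)/(47833 + 1668) = -3/(5*(47833 + 1668)) = -⅗/49501 = -⅗*1/49501 = -3/247505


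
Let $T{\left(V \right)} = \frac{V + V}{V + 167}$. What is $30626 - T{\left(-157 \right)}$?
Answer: $\frac{153287}{5} \approx 30657.0$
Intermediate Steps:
$T{\left(V \right)} = \frac{2 V}{167 + V}$
$30626 - T{\left(-157 \right)} = 30626 - 2 \left(-157\right) \frac{1}{167 - 157} = 30626 - 2 \left(-157\right) \frac{1}{10} = 30626 - - \frac{157}{5} = 30626 + \frac{157}{5} = \frac{153287}{5}$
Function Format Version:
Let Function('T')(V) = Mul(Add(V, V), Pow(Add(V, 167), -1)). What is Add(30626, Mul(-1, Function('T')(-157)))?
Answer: Rational(153287, 5) ≈ 30657.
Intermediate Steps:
Function('T')(V) = Mul(2, V, Pow(Add(167, V), -1)) (Function('T')(V) = Mul(Mul(2, V), Pow(Add(167, V), -1)) = Mul(2, V, Pow(Add(167, V), -1)))
Add(30626, Mul(-1, Function('T')(-157))) = Add(30626, Mul(-1, Mul(2, -157, Pow(Add(167, -157), -1)))) = Add(30626, Mul(-1, Mul(2, -157, Pow(10, -1)))) = Add(30626, Mul(-1, Mul(2, -157, Rational(1, 10)))) = Add(30626, Mul(-1, Rational(-157, 5))) = Add(30626, Rational(157, 5)) = Rational(153287, 5)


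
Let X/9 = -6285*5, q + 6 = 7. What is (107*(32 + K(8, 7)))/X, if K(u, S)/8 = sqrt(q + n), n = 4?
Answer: -3424/282825 - 856*sqrt(5)/282825 ≈ -0.018874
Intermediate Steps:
q = 1 (q = -6 + 7 = 1)
X = -282825 (X = 9*(-6285*5) = 9*(-31425) = -282825)
K(u, S) = 8*sqrt(5) (K(u, S) = 8*sqrt(1 + 4) = 8*sqrt(5))
(107*(32 + K(8, 7)))/X = (107*(32 + 8*sqrt(5)))/(-282825) = (3424 + 856*sqrt(5))*(-1/282825) = -3424/282825 - 856*sqrt(5)/282825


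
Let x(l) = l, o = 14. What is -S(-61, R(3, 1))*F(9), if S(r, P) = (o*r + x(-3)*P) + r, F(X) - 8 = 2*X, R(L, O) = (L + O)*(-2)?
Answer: 23166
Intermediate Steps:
R(L, O) = -2*L - 2*O
F(X) = 8 + 2*X
S(r, P) = -3*P + 15*r (S(r, P) = (14*r - 3*P) + r = (-3*P + 14*r) + r = -3*P + 15*r)
-S(-61, R(3, 1))*F(9) = -(-3*(-2*3 - 2*1) + 15*(-61))*(8 + 2*9) = -(-3*(-6 - 2) - 915)*(8 + 18) = -(-3*(-8) - 915)*26 = -(24 - 915)*26 = -(-891)*26 = -1*(-23166) = 23166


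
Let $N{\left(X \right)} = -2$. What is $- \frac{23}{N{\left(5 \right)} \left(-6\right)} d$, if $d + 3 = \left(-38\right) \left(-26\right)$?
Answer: $- \frac{22655}{12} \approx -1887.9$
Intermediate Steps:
$d = 985$ ($d = -3 - -988 = -3 + 988 = 985$)
$- \frac{23}{N{\left(5 \right)} \left(-6\right)} d = - \frac{23}{\left(-2\right) \left(-6\right)} 985 = - \frac{23}{12} \cdot 985 = \left(-23\right) \frac{1}{12} \cdot 985 = \left(- \frac{23}{12}\right) 985 = - \frac{22655}{12}$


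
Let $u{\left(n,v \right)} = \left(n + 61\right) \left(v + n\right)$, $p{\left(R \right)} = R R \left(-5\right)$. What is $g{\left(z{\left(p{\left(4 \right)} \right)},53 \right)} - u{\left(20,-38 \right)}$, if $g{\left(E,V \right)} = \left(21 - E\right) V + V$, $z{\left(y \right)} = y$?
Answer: $6864$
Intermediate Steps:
$p{\left(R \right)} = - 5 R^{2}$ ($p{\left(R \right)} = R^{2} \left(-5\right) = - 5 R^{2}$)
$g{\left(E,V \right)} = V + V \left(21 - E\right)$ ($g{\left(E,V \right)} = V \left(21 - E\right) + V = V + V \left(21 - E\right)$)
$u{\left(n,v \right)} = \left(61 + n\right) \left(n + v\right)$
$g{\left(z{\left(p{\left(4 \right)} \right)},53 \right)} - u{\left(20,-38 \right)} = 53 \left(22 - - 5 \cdot 4^{2}\right) - \left(20^{2} + 61 \cdot 20 + 61 \left(-38\right) + 20 \left(-38\right)\right) = 53 \left(22 - \left(-5\right) 16\right) - \left(400 + 1220 - 2318 - 760\right) = 53 \left(22 - -80\right) - -1458 = 53 \left(22 + 80\right) + 1458 = 53 \cdot 102 + 1458 = 5406 + 1458 = 6864$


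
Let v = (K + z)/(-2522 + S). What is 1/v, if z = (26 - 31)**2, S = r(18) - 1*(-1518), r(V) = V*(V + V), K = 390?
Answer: -356/415 ≈ -0.85783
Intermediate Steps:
r(V) = 2*V**2 (r(V) = V*(2*V) = 2*V**2)
S = 2166 (S = 2*18**2 - 1*(-1518) = 2*324 + 1518 = 648 + 1518 = 2166)
z = 25 (z = (-5)**2 = 25)
v = -415/356 (v = (390 + 25)/(-2522 + 2166) = 415/(-356) = 415*(-1/356) = -415/356 ≈ -1.1657)
1/v = 1/(-415/356) = -356/415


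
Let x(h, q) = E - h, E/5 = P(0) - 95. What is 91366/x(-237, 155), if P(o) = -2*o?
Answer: -45683/119 ≈ -383.89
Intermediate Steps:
E = -475 (E = 5*(-2*0 - 95) = 5*(0 - 95) = 5*(-95) = -475)
x(h, q) = -475 - h
91366/x(-237, 155) = 91366/(-475 - 1*(-237)) = 91366/(-475 + 237) = 91366/(-238) = 91366*(-1/238) = -45683/119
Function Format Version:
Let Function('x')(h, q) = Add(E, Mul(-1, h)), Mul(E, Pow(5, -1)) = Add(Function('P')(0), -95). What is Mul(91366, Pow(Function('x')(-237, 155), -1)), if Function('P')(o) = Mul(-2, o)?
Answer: Rational(-45683, 119) ≈ -383.89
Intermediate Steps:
E = -475 (E = Mul(5, Add(Mul(-2, 0), -95)) = Mul(5, Add(0, -95)) = Mul(5, -95) = -475)
Function('x')(h, q) = Add(-475, Mul(-1, h))
Mul(91366, Pow(Function('x')(-237, 155), -1)) = Mul(91366, Pow(Add(-475, Mul(-1, -237)), -1)) = Mul(91366, Pow(Add(-475, 237), -1)) = Mul(91366, Pow(-238, -1)) = Mul(91366, Rational(-1, 238)) = Rational(-45683, 119)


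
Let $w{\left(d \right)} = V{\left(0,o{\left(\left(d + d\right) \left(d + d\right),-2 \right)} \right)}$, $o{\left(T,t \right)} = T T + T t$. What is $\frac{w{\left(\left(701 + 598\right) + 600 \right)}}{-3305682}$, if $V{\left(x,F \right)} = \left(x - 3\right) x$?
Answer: $0$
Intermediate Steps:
$o{\left(T,t \right)} = T^{2} + T t$
$V{\left(x,F \right)} = x \left(-3 + x\right)$ ($V{\left(x,F \right)} = \left(-3 + x\right) x = x \left(-3 + x\right)$)
$w{\left(d \right)} = 0$ ($w{\left(d \right)} = 0 \left(-3 + 0\right) = 0 \left(-3\right) = 0$)
$\frac{w{\left(\left(701 + 598\right) + 600 \right)}}{-3305682} = \frac{0}{-3305682} = 0 \left(- \frac{1}{3305682}\right) = 0$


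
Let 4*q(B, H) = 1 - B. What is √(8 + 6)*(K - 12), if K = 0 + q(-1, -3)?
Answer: -23*√14/2 ≈ -43.029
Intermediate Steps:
q(B, H) = ¼ - B/4 (q(B, H) = (1 - B)/4 = ¼ - B/4)
K = ½ (K = 0 + (¼ - ¼*(-1)) = 0 + (¼ + ¼) = 0 + ½ = ½ ≈ 0.50000)
√(8 + 6)*(K - 12) = √(8 + 6)*(½ - 12) = √14*(-23/2) = -23*√14/2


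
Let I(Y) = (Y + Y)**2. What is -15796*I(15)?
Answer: -14216400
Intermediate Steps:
I(Y) = 4*Y**2 (I(Y) = (2*Y)**2 = 4*Y**2)
-15796*I(15) = -63184*15**2 = -63184*225 = -15796*900 = -14216400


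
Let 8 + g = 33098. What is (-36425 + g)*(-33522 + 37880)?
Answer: -14533930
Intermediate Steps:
g = 33090 (g = -8 + 33098 = 33090)
(-36425 + g)*(-33522 + 37880) = (-36425 + 33090)*(-33522 + 37880) = -3335*4358 = -14533930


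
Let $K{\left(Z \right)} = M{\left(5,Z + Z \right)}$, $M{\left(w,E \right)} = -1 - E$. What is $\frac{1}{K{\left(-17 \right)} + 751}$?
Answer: $\frac{1}{784} \approx 0.0012755$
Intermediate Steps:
$K{\left(Z \right)} = -1 - 2 Z$ ($K{\left(Z \right)} = -1 - \left(Z + Z\right) = -1 - 2 Z$)
$\frac{1}{K{\left(-17 \right)} + 751} = \frac{1}{\left(-1 - -34\right) + 751} = \frac{1}{\left(-1 + 34\right) + 751} = \frac{1}{33 + 751} = \frac{1}{784}$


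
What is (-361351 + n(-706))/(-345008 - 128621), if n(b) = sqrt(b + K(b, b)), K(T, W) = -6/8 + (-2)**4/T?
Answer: 361351/473629 - I*sqrt(352280939)/334382074 ≈ 0.76294 - 5.6131e-5*I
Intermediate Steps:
K(T, W) = -3/4 + 16/T (K(T, W) = -6*1/8 + 16/T = -3/4 + 16/T)
n(b) = sqrt(-3/4 + b + 16/b) (n(b) = sqrt(b + (-3/4 + 16/b)) = sqrt(-3/4 + b + 16/b))
(-361351 + n(-706))/(-345008 - 128621) = (-361351 + sqrt(-3 + 4*(-706) + 64/(-706))/2)/(-345008 - 128621) = (-361351 + sqrt(-3 - 2824 + 64*(-1/706))/2)/(-473629) = (-361351 + sqrt(-3 - 2824 - 32/353)/2)*(-1/473629) = (-361351 + sqrt(-997963/353)/2)*(-1/473629) = (-361351 + (I*sqrt(352280939)/353)/2)*(-1/473629) = (-361351 + I*sqrt(352280939)/706)*(-1/473629) = 361351/473629 - I*sqrt(352280939)/334382074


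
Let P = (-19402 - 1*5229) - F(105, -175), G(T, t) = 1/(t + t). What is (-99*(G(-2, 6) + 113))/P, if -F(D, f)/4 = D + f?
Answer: 44781/99644 ≈ 0.44941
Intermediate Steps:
F(D, f) = -4*D - 4*f (F(D, f) = -4*(D + f) = -4*D - 4*f)
G(T, t) = 1/(2*t)
P = -24911 (P = (-19402 - 1*5229) - (-4*105 - 4*(-175)) = (-19402 - 5229) - (-420 + 700) = -24631 - 1*280 = -24631 - 280 = -24911)
(-99*(G(-2, 6) + 113))/P = -99*((½)/6 + 113)/(-24911) = -99*((½)*(⅙) + 113)*(-1/24911) = -99*(1/12 + 113)*(-1/24911) = -99*1357/12*(-1/24911) = -44781/4*(-1/24911) = 44781/99644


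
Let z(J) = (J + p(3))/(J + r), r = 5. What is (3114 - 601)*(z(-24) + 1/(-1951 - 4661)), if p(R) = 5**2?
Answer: -877037/6612 ≈ -132.64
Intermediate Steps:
p(R) = 25
z(J) = (25 + J)/(5 + J) (z(J) = (J + 25)/(J + 5) = (25 + J)/(5 + J))
(3114 - 601)*(z(-24) + 1/(-1951 - 4661)) = (3114 - 601)*((25 - 24)/(5 - 24) + 1/(-1951 - 4661)) = 2513*(1/(-19) + 1/(-6612)) = 2513*(-1/19*1 - 1/6612) = 2513*(-1/19 - 1/6612) = 2513*(-349/6612) = -877037/6612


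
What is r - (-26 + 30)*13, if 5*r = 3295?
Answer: 607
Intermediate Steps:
r = 659 (r = (⅕)*3295 = 659)
r - (-26 + 30)*13 = 659 - (-26 + 30)*13 = 659 - 4*13 = 659 - 1*52 = 659 - 52 = 607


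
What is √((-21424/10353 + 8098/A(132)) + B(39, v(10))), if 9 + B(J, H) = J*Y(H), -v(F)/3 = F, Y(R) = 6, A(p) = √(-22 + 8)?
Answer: √(23894734353 - 61998640263*I*√14)/10353 ≈ 34.631 - 31.247*I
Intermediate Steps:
A(p) = I*√14 (A(p) = √(-14) = I*√14)
v(F) = -3*F
B(J, H) = -9 + 6*J (B(J, H) = -9 + J*6 = -9 + 6*J)
√((-21424/10353 + 8098/A(132)) + B(39, v(10))) = √((-21424/10353 + 8098/((I*√14))) + (-9 + 6*39)) = √((-21424*1/10353 + 8098*(-I*√14/14)) + (-9 + 234)) = √((-21424/10353 - 4049*I*√14/7) + 225) = √(2308001/10353 - 4049*I*√14/7)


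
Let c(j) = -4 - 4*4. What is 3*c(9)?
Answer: -60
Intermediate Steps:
c(j) = -20 (c(j) = -4 - 16 = -20)
3*c(9) = 3*(-20) = -60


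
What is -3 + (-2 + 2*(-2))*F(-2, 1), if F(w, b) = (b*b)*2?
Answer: -15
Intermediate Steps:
F(w, b) = 2*b² (F(w, b) = b²*2 = 2*b²)
-3 + (-2 + 2*(-2))*F(-2, 1) = -3 + (-2 + 2*(-2))*(2*1²) = -3 + (-2 - 4)*(2*1) = -3 - 6*2 = -3 - 12 = -15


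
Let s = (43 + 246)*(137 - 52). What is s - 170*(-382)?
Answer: 89505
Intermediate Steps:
s = 24565 (s = 289*85 = 24565)
s - 170*(-382) = 24565 - 170*(-382) = 24565 + 64940 = 89505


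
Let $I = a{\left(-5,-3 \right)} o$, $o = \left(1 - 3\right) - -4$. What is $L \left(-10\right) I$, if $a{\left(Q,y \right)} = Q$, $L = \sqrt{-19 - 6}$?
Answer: $500 i \approx 500.0 i$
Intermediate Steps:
$o = 2$ ($o = -2 + 4 = 2$)
$L = 5 i$ ($L = \sqrt{-25} = 5 i \approx 5.0 i$)
$I = -10$ ($I = \left(-5\right) 2 = -10$)
$L \left(-10\right) I = 5 i \left(-10\right) \left(-10\right) = - 50 i \left(-10\right) = 500 i$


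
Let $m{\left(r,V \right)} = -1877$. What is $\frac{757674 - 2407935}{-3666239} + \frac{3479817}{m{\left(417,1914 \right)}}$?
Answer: $- \frac{12754743258366}{6881530603} \approx -1853.5$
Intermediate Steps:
$\frac{757674 - 2407935}{-3666239} + \frac{3479817}{m{\left(417,1914 \right)}} = \frac{757674 - 2407935}{-3666239} + \frac{3479817}{-1877} = \left(-1650261\right) \left(- \frac{1}{3666239}\right) + 3479817 \left(- \frac{1}{1877}\right) = \frac{1650261}{3666239} - \frac{3479817}{1877} = - \frac{12754743258366}{6881530603}$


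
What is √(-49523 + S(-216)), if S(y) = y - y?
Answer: I*√49523 ≈ 222.54*I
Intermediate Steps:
S(y) = 0
√(-49523 + S(-216)) = √(-49523 + 0) = √(-49523) = I*√49523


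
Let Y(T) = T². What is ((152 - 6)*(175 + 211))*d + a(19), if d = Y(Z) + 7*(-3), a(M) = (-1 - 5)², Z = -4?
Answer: -281744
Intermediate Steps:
a(M) = 36 (a(M) = (-6)² = 36)
d = -5 (d = (-4)² + 7*(-3) = 16 - 21 = -5)
((152 - 6)*(175 + 211))*d + a(19) = ((152 - 6)*(175 + 211))*(-5) + 36 = (146*386)*(-5) + 36 = 56356*(-5) + 36 = -281780 + 36 = -281744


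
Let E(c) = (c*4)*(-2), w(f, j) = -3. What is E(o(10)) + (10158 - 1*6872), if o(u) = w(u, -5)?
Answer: 3310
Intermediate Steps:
o(u) = -3
E(c) = -8*c (E(c) = (4*c)*(-2) = -8*c)
E(o(10)) + (10158 - 1*6872) = -8*(-3) + (10158 - 1*6872) = 24 + (10158 - 6872) = 24 + 3286 = 3310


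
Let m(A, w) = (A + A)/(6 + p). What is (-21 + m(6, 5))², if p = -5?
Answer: 81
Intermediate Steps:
m(A, w) = 2*A (m(A, w) = (A + A)/(6 - 5) = (2*A)/1 = (2*A)*1 = 2*A)
(-21 + m(6, 5))² = (-21 + 2*6)² = (-21 + 12)² = (-9)² = 81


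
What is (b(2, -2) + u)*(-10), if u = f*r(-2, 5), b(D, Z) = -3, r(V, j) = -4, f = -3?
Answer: -90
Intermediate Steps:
u = 12 (u = -3*(-4) = 12)
(b(2, -2) + u)*(-10) = (-3 + 12)*(-10) = 9*(-10) = -90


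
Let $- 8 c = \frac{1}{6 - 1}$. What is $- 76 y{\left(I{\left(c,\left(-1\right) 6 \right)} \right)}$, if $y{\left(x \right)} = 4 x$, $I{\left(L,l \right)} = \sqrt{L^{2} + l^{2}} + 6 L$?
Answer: $\frac{228}{5} - \frac{38 \sqrt{57601}}{5} \approx -1778.4$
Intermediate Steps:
$c = - \frac{1}{40}$ ($c = - \frac{1}{8 \left(6 - 1\right)} = - \frac{1}{8 \cdot 5} = \left(- \frac{1}{8}\right) \frac{1}{5} = - \frac{1}{40} \approx -0.025$)
$- 76 y{\left(I{\left(c,\left(-1\right) 6 \right)} \right)} = - 76 \cdot 4 \left(\sqrt{\left(- \frac{1}{40}\right)^{2} + \left(\left(-1\right) 6\right)^{2}} + 6 \left(- \frac{1}{40}\right)\right) = - 76 \cdot 4 \left(\sqrt{\frac{1}{1600} + \left(-6\right)^{2}} - \frac{3}{20}\right) = - 76 \cdot 4 \left(\sqrt{\frac{1}{1600} + 36} - \frac{3}{20}\right) = - 76 \cdot 4 \left(\sqrt{\frac{57601}{1600}} - \frac{3}{20}\right) = - 76 \cdot 4 \left(\frac{\sqrt{57601}}{40} - \frac{3}{20}\right) = - 76 \cdot 4 \left(- \frac{3}{20} + \frac{\sqrt{57601}}{40}\right) = - 76 \left(- \frac{3}{5} + \frac{\sqrt{57601}}{10}\right) = \frac{228}{5} - \frac{38 \sqrt{57601}}{5}$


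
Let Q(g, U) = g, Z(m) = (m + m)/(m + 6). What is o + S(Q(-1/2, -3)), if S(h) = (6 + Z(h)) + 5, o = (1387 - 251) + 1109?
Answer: 24814/11 ≈ 2255.8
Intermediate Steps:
Z(m) = 2*m/(6 + m) (Z(m) = (2*m)/(6 + m) = 2*m/(6 + m))
o = 2245 (o = 1136 + 1109 = 2245)
S(h) = 11 + 2*h/(6 + h) (S(h) = (6 + 2*h/(6 + h)) + 5 = 11 + 2*h/(6 + h))
o + S(Q(-1/2, -3)) = 2245 + (66 + 13*(-1/2))/(6 - 1/2) = 2245 + (66 + 13*(-1*½))/(6 - 1*½) = 2245 + (66 + 13*(-½))/(6 - ½) = 2245 + (66 - 13/2)/(11/2) = 2245 + (2/11)*(119/2) = 2245 + 119/11 = 24814/11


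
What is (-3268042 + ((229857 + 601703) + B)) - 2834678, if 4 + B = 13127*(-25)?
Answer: -5599339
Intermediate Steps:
B = -328179 (B = -4 + 13127*(-25) = -4 - 328175 = -328179)
(-3268042 + ((229857 + 601703) + B)) - 2834678 = (-3268042 + ((229857 + 601703) - 328179)) - 2834678 = (-3268042 + (831560 - 328179)) - 2834678 = (-3268042 + 503381) - 2834678 = -2764661 - 2834678 = -5599339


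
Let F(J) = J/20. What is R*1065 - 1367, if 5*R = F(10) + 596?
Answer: 251375/2 ≈ 1.2569e+5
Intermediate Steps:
F(J) = J/20 (F(J) = J*(1/20) = J/20)
R = 1193/10 (R = ((1/20)*10 + 596)/5 = (½ + 596)/5 = (⅕)*(1193/2) = 1193/10 ≈ 119.30)
R*1065 - 1367 = (1193/10)*1065 - 1367 = 254109/2 - 1367 = 251375/2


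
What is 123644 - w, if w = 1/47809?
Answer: 5911295995/47809 ≈ 1.2364e+5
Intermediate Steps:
w = 1/47809 ≈ 2.0917e-5
123644 - w = 123644 - 1*1/47809 = 123644 - 1/47809 = 5911295995/47809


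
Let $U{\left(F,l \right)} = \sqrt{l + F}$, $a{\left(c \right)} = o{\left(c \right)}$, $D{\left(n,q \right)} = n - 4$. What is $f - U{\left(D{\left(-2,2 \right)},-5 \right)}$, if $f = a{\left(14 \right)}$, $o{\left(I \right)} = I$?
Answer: $14 - i \sqrt{11} \approx 14.0 - 3.3166 i$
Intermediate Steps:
$D{\left(n,q \right)} = -4 + n$
$a{\left(c \right)} = c$
$U{\left(F,l \right)} = \sqrt{F + l}$
$f = 14$
$f - U{\left(D{\left(-2,2 \right)},-5 \right)} = 14 - \sqrt{\left(-4 - 2\right) - 5} = 14 - \sqrt{-6 - 5} = 14 - \sqrt{-11} = 14 - i \sqrt{11}$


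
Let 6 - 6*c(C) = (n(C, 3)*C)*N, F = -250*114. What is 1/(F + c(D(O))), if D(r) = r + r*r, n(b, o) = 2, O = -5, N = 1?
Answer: -3/85517 ≈ -3.5081e-5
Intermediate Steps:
D(r) = r + r**2
F = -28500
c(C) = 1 - C/3 (c(C) = 1 - 2*C/6 = 1 - C/3)
1/(F + c(D(O))) = 1/(-28500 + (1 - (-5)*(1 - 5)/3)) = 1/(-28500 + (1 - (-5)*(-4)/3)) = 1/(-28500 + (1 - 1/3*20)) = 1/(-28500 + (1 - 20/3)) = 1/(-28500 - 17/3) = 1/(-85517/3) = -3/85517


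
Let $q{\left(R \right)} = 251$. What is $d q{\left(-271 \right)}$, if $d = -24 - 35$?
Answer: $-14809$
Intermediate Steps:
$d = -59$ ($d = -24 - 35 = -59$)
$d q{\left(-271 \right)} = \left(-59\right) 251 = -14809$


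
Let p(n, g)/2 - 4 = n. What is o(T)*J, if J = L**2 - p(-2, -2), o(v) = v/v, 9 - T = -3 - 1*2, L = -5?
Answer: 21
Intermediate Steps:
T = 14 (T = 9 - (-3 - 1*2) = 9 - (-3 - 2) = 9 - 1*(-5) = 9 + 5 = 14)
p(n, g) = 8 + 2*n
o(v) = 1
J = 21 (J = (-5)**2 - (8 + 2*(-2)) = 25 - (8 - 4) = 25 - 1*4 = 25 - 4 = 21)
o(T)*J = 1*21 = 21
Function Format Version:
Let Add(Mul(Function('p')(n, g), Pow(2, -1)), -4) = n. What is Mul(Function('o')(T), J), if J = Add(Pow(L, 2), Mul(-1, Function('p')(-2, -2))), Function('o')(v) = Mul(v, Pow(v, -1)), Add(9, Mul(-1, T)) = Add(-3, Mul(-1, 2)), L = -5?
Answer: 21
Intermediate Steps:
T = 14 (T = Add(9, Mul(-1, Add(-3, Mul(-1, 2)))) = Add(9, Mul(-1, Add(-3, -2))) = Add(9, Mul(-1, -5)) = Add(9, 5) = 14)
Function('p')(n, g) = Add(8, Mul(2, n))
Function('o')(v) = 1
J = 21 (J = Add(Pow(-5, 2), Mul(-1, Add(8, Mul(2, -2)))) = Add(25, Mul(-1, Add(8, -4))) = Add(25, Mul(-1, 4)) = Add(25, -4) = 21)
Mul(Function('o')(T), J) = Mul(1, 21) = 21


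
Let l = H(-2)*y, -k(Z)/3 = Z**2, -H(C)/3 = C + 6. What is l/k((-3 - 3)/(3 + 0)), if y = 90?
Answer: 90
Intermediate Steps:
H(C) = -18 - 3*C (H(C) = -3*(C + 6) = -3*(6 + C) = -18 - 3*C)
k(Z) = -3*Z**2
l = -1080 (l = (-18 - 3*(-2))*90 = (-18 + 6)*90 = -12*90 = -1080)
l/k((-3 - 3)/(3 + 0)) = -1080*(-(3 + 0)**2/(3*(-3 - 3)**2)) = -1080/((-3*(-6/3)**2)) = -1080/((-3*(-6*1/3)**2)) = -1080/((-3*(-2)**2)) = -1080/((-3*4)) = -1080/(-12) = -1080*(-1/12) = 90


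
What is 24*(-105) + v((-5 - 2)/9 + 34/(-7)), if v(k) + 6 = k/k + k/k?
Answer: -2524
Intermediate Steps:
v(k) = -4 (v(k) = -6 + (k/k + k/k) = -6 + (1 + 1) = -6 + 2 = -4)
24*(-105) + v((-5 - 2)/9 + 34/(-7)) = 24*(-105) - 4 = -2520 - 4 = -2524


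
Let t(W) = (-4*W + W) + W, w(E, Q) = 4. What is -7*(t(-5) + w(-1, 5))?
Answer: -98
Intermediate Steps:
t(W) = -2*W (t(W) = -3*W + W = -2*W)
-7*(t(-5) + w(-1, 5)) = -7*(-2*(-5) + 4) = -7*(10 + 4) = -7*14 = -98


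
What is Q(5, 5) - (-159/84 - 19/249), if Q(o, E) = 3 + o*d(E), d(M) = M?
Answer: 208945/6972 ≈ 29.969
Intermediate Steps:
Q(o, E) = 3 + E*o (Q(o, E) = 3 + o*E = 3 + E*o)
Q(5, 5) - (-159/84 - 19/249) = (3 + 5*5) - (-159/84 - 19/249) = (3 + 25) - (-159*1/84 - 19*1/249) = 28 - (-53/28 - 19/249) = 28 - 1*(-13729/6972) = 28 + 13729/6972 = 208945/6972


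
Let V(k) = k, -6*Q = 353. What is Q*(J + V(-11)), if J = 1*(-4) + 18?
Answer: -353/2 ≈ -176.50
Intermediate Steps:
Q = -353/6 (Q = -1/6*353 = -353/6 ≈ -58.833)
J = 14 (J = -4 + 18 = 14)
Q*(J + V(-11)) = -353*(14 - 11)/6 = -353/6*3 = -353/2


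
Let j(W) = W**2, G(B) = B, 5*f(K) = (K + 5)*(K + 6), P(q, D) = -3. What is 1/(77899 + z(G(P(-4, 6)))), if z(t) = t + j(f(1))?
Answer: 25/1949164 ≈ 1.2826e-5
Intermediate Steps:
f(K) = (5 + K)*(6 + K)/5 (f(K) = ((K + 5)*(K + 6))/5 = ((5 + K)*(6 + K))/5 = (5 + K)*(6 + K)/5)
z(t) = 1764/25 + t (z(t) = t + (6 + (1/5)*1**2 + (11/5)*1)**2 = t + (6 + (1/5)*1 + 11/5)**2 = t + (6 + 1/5 + 11/5)**2 = t + (42/5)**2 = t + 1764/25 = 1764/25 + t)
1/(77899 + z(G(P(-4, 6)))) = 1/(77899 + (1764/25 - 3)) = 1/(77899 + 1689/25) = 1/(1949164/25) = 25/1949164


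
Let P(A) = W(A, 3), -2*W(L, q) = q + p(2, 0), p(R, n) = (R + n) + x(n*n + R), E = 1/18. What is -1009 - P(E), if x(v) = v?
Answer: -2011/2 ≈ -1005.5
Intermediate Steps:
E = 1/18 ≈ 0.055556
p(R, n) = n + n² + 2*R (p(R, n) = (R + n) + (n*n + R) = (R + n) + (n² + R) = (R + n) + (R + n²) = n + n² + 2*R)
W(L, q) = -2 - q/2 (W(L, q) = -(q + (0 + 0² + 2*2))/2 = -(q + (0 + 0 + 4))/2 = -(q + 4)/2 = -(4 + q)/2 = -2 - q/2)
P(A) = -7/2 (P(A) = -2 - ½*3 = -2 - 3/2 = -7/2)
-1009 - P(E) = -1009 - 1*(-7/2) = -1009 + 7/2 = -2011/2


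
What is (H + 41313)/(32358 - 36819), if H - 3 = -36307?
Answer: -5009/4461 ≈ -1.1228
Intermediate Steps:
H = -36304 (H = 3 - 36307 = -36304)
(H + 41313)/(32358 - 36819) = (-36304 + 41313)/(32358 - 36819) = 5009/(-4461) = 5009*(-1/4461) = -5009/4461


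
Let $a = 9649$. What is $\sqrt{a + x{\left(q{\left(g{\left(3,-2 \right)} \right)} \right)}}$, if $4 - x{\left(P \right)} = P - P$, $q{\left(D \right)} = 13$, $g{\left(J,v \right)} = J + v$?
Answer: $7 \sqrt{197} \approx 98.25$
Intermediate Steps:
$x{\left(P \right)} = 4$ ($x{\left(P \right)} = 4 - \left(P - P\right) = 4 - 0 = 4 + 0 = 4$)
$\sqrt{a + x{\left(q{\left(g{\left(3,-2 \right)} \right)} \right)}} = \sqrt{9649 + 4} = \sqrt{9653} = 7 \sqrt{197}$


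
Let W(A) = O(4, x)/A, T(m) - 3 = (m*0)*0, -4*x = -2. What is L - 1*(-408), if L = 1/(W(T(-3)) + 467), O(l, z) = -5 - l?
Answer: 189313/464 ≈ 408.00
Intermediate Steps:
x = 1/2 (x = -1/4*(-2) = 1/2 ≈ 0.50000)
T(m) = 3 (T(m) = 3 + (m*0)*0 = 3 + 0*0 = 3 + 0 = 3)
W(A) = -9/A (W(A) = (-5 - 1*4)/A = (-5 - 4)/A = -9/A)
L = 1/464 (L = 1/(-9/3 + 467) = 1/(-9*1/3 + 467) = 1/(-3 + 467) = 1/464 ≈ 0.0021552)
L - 1*(-408) = 1/464 - 1*(-408) = 1/464 + 408 = 189313/464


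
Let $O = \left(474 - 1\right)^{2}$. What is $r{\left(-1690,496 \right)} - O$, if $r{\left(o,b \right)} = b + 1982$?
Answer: $-221251$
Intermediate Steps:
$r{\left(o,b \right)} = 1982 + b$
$O = 223729$ ($O = 473^{2} = 223729$)
$r{\left(-1690,496 \right)} - O = \left(1982 + 496\right) - 223729 = 2478 - 223729 = -221251$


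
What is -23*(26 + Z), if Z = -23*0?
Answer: -598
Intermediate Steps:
Z = 0
-23*(26 + Z) = -23*(26 + 0) = -23*26 = -598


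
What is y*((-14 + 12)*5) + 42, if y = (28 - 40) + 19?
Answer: -28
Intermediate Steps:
y = 7 (y = -12 + 19 = 7)
y*((-14 + 12)*5) + 42 = 7*((-14 + 12)*5) + 42 = 7*(-2*5) + 42 = 7*(-10) + 42 = -70 + 42 = -28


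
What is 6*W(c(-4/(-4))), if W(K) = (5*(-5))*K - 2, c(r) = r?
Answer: -162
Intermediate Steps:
W(K) = -2 - 25*K (W(K) = -25*K - 2 = -2 - 25*K)
6*W(c(-4/(-4))) = 6*(-2 - (-100)/(-4)) = 6*(-2 - (-100)*(-1)/4) = 6*(-2 - 25*1) = 6*(-2 - 25) = 6*(-27) = -162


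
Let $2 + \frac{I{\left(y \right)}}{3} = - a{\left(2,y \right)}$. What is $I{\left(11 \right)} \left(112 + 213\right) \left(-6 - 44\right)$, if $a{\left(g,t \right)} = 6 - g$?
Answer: $292500$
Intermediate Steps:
$I{\left(y \right)} = -18$ ($I{\left(y \right)} = -6 + 3 \left(- (6 - 2)\right) = -6 + 3 \left(\left(-1\right) 4\right) = -6 + 3 \left(-4\right) = -6 - 12 = -18$)
$I{\left(11 \right)} \left(112 + 213\right) \left(-6 - 44\right) = - 18 \left(112 + 213\right) \left(-6 - 44\right) = - 18 \cdot 325 \left(-50\right) = \left(-18\right) \left(-16250\right) = 292500$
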